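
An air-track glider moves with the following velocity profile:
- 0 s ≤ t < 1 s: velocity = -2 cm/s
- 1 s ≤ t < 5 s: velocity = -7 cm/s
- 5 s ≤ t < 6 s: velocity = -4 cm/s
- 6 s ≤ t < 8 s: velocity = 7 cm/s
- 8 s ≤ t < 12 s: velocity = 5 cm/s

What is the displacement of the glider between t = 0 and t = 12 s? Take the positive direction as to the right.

Net displacement equals the area under the velocity-time graph (areas below the axis count negative).
0–1 s: -2 × 1 = -2 cm
1–5 s: -7 × 4 = -28 cm
5–6 s: -4 × 1 = -4 cm
6–8 s: 7 × 2 = 14 cm
8–12 s: 5 × 4 = 20 cm
Net displacement = 0 cm

0 cm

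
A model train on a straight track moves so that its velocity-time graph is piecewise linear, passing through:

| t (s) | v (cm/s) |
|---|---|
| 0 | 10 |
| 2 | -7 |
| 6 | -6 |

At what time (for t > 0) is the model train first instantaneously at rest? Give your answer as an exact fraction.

t = 20/17 s

v changes sign on 0–2 s (from 10 to -7); the graph is linear there, so v = 0 at t = 0 + (-10)·(2 − 0)/(-7 − 10) = 20/17 s.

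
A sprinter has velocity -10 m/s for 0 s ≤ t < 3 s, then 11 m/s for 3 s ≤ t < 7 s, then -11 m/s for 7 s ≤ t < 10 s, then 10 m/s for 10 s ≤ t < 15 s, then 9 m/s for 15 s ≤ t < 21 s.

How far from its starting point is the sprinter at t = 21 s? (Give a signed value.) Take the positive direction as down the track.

85 m

Displacement is the signed area under the v-t curve.
0–3 s: -10 × 3 = -30 m
3–7 s: 11 × 4 = 44 m
7–10 s: -11 × 3 = -33 m
10–15 s: 10 × 5 = 50 m
15–21 s: 9 × 6 = 54 m
Net displacement = 85 m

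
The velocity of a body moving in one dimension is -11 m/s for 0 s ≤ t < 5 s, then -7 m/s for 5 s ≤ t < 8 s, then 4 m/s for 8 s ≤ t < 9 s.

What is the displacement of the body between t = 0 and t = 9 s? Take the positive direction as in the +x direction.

Net displacement equals the area under the velocity-time graph (areas below the axis count negative).
0–5 s: -11 × 5 = -55 m
5–8 s: -7 × 3 = -21 m
8–9 s: 4 × 1 = 4 m
Net displacement = -72 m

-72 m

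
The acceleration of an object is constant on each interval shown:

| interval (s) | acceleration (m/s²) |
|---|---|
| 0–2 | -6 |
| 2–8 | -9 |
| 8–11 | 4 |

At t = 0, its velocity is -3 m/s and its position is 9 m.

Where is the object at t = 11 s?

-450 m

On each constant-a segment, Δv = aΔt and Δx = v₀Δt + ½aΔt²; chain segment to segment.
0–2 s: v starts -3 m/s; Δx = -3·2 + ½·-6·2² = -18 m; v ends -15 m/s.
2–8 s: v starts -15 m/s; Δx = -15·6 + ½·-9·6² = -252 m; v ends -69 m/s.
8–11 s: v starts -69 m/s; Δx = -69·3 + ½·4·3² = -189 m; v ends -57 m/s.
x(11) = 9 + Σ Δx = -450 m.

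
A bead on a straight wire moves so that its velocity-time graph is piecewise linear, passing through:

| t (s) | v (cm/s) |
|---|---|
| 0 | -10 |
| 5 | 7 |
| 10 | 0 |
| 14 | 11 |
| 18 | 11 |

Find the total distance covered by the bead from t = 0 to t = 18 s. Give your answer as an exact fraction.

1792/17 cm

Distance (not displacement) is the total path length: add the absolute areas under v-t.
0–5 s: v = 0 at t = 50/17 s; triangle areas 250/17 + 245/34 = 745/34 cm
5–10 s: |½(7 + 0)(5)| = 17.5 cm
10–14 s: |½(0 + 11)(4)| = 22 cm
14–18 s: |11| × 4 = 44 cm
Total distance = 1792/17 cm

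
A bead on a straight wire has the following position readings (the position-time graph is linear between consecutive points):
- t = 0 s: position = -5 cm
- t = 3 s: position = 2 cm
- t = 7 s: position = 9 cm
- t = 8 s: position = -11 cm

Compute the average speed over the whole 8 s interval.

4.25 cm/s

Average speed = (total path length)/(elapsed time); on a piecewise-linear x-t graph the path length is Σ|Δx|.
0–3 s: |Δx| = |2 − -5| = 7 cm
3–7 s: |Δx| = |9 − 2| = 7 cm
7–8 s: |Δx| = |-11 − 9| = 20 cm
Total path = 34 cm; average speed = 34/8 = 4.25 cm/s.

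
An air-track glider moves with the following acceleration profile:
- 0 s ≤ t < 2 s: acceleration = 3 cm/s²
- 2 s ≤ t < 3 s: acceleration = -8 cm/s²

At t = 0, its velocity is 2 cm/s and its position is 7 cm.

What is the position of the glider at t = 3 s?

On each constant-a segment, Δv = aΔt and Δx = v₀Δt + ½aΔt²; chain segment to segment.
0–2 s: v starts 2 cm/s; Δx = 2·2 + ½·3·2² = 10 cm; v ends 8 cm/s.
2–3 s: v starts 8 cm/s; Δx = 8·1 + ½·-8·1² = 4 cm; v ends 0 cm/s.
x(3) = 7 + Σ Δx = 21 cm.

21 cm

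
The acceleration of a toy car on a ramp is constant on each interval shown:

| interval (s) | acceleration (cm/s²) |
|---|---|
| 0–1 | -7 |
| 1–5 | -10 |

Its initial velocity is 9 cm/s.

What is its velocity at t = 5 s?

Δv equals the area under the a-t graph; then v = v₀ + Δv.
0–1 s: -7 × 1 = -7 cm/s
1–5 s: -10 × 4 = -40 cm/s
Δv = -47 cm/s, so v(5) = 9 + (-47) = -38 cm/s.

-38 cm/s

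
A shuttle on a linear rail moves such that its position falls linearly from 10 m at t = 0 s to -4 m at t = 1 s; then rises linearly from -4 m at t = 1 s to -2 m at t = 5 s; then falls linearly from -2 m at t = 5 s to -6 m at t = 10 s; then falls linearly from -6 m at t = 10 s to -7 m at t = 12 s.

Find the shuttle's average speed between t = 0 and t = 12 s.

Average speed = (total path length)/(elapsed time); on a piecewise-linear x-t graph the path length is Σ|Δx|.
0–1 s: |Δx| = |-4 − 10| = 14 m
1–5 s: |Δx| = |-2 − -4| = 2 m
5–10 s: |Δx| = |-6 − -2| = 4 m
10–12 s: |Δx| = |-7 − -6| = 1 m
Total path = 21 m; average speed = 21/12 = 1.75 m/s.

1.75 m/s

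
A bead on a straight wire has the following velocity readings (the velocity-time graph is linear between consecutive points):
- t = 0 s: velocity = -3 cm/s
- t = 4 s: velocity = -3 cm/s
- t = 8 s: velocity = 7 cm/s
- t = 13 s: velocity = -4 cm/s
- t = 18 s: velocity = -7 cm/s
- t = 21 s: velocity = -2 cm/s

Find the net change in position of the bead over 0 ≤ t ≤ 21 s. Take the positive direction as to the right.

-37.5 cm

Net displacement equals the area under the velocity-time graph (areas below the axis count negative).
0–4 s: -3 × 4 = -12 cm
4–8 s: ½(-3 + 7)(4) = 8 cm
8–13 s: ½(7 + -4)(5) = 7.5 cm
13–18 s: ½(-4 + -7)(5) = -27.5 cm
18–21 s: ½(-7 + -2)(3) = -13.5 cm
Net displacement = -37.5 cm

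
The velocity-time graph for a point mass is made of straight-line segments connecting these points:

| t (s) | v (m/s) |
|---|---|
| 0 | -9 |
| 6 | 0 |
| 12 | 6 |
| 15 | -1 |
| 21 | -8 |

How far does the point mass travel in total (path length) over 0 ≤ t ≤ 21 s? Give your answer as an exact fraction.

1119/14 m

Distance (not displacement) is the total path length: add the absolute areas under v-t.
0–6 s: |½(-9 + 0)(6)| = 27 m
6–12 s: |½(0 + 6)(6)| = 18 m
12–15 s: v = 0 at t = 102/7 s; triangle areas 54/7 + 3/14 = 111/14 m
15–21 s: |½(-1 + -8)(6)| = 27 m
Total distance = 1119/14 m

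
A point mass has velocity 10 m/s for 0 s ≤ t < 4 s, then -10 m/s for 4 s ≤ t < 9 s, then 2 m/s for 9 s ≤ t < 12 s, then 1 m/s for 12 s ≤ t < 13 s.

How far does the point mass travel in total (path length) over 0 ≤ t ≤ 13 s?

97 m

Total distance travelled is ∫|v| dt — sum the magnitudes of each area piece.
0–4 s: |10| × 4 = 40 m
4–9 s: |-10| × 5 = 50 m
9–12 s: |2| × 3 = 6 m
12–13 s: |1| × 1 = 1 m
Total distance = 97 m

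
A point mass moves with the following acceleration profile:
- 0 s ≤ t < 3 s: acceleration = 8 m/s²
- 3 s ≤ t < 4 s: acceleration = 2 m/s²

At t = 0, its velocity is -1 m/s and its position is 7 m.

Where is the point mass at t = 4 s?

On each constant-a segment, Δv = aΔt and Δx = v₀Δt + ½aΔt²; chain segment to segment.
0–3 s: v starts -1 m/s; Δx = -1·3 + ½·8·3² = 33 m; v ends 23 m/s.
3–4 s: v starts 23 m/s; Δx = 23·1 + ½·2·1² = 24 m; v ends 25 m/s.
x(4) = 7 + Σ Δx = 64 m.

64 m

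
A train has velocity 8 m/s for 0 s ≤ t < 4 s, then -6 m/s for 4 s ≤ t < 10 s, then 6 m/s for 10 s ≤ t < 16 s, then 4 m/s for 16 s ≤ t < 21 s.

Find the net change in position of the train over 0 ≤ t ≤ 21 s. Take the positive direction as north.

52 m

Displacement is the signed area under the v-t curve.
0–4 s: 8 × 4 = 32 m
4–10 s: -6 × 6 = -36 m
10–16 s: 6 × 6 = 36 m
16–21 s: 4 × 5 = 20 m
Net displacement = 52 m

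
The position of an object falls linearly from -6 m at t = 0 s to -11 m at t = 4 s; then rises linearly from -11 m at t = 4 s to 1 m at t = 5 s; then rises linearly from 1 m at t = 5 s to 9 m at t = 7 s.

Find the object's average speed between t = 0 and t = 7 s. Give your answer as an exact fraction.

25/7 m/s

Average speed = (total path length)/(elapsed time); on a piecewise-linear x-t graph the path length is Σ|Δx|.
0–4 s: |Δx| = |-11 − -6| = 5 m
4–5 s: |Δx| = |1 − -11| = 12 m
5–7 s: |Δx| = |9 − 1| = 8 m
Total path = 25 m; average speed = 25/7 = 25/7 m/s.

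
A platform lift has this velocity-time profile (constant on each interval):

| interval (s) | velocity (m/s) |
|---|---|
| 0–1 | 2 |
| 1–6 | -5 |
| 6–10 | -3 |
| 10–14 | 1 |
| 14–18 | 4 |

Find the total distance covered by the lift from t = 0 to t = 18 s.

Total distance travelled is ∫|v| dt — sum the magnitudes of each area piece.
0–1 s: |2| × 1 = 2 m
1–6 s: |-5| × 5 = 25 m
6–10 s: |-3| × 4 = 12 m
10–14 s: |1| × 4 = 4 m
14–18 s: |4| × 4 = 16 m
Total distance = 59 m

59 m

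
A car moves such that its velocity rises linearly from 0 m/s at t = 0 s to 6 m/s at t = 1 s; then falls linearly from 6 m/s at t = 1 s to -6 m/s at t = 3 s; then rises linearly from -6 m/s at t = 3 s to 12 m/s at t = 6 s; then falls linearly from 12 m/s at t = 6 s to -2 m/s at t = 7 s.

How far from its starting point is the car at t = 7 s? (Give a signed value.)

17 m

Net displacement equals the area under the velocity-time graph (areas below the axis count negative).
0–1 s: ½(0 + 6)(1) = 3 m
1–3 s: ½(6 + -6)(2) = 0 m
3–6 s: ½(-6 + 12)(3) = 9 m
6–7 s: ½(12 + -2)(1) = 5 m
Net displacement = 17 m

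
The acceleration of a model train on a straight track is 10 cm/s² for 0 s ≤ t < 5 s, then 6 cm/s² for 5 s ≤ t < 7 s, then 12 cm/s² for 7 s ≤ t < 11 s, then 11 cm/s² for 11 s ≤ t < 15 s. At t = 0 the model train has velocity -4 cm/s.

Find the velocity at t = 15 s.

Δv equals the area under the a-t graph; then v = v₀ + Δv.
0–5 s: 10 × 5 = 50 cm/s
5–7 s: 6 × 2 = 12 cm/s
7–11 s: 12 × 4 = 48 cm/s
11–15 s: 11 × 4 = 44 cm/s
Δv = 154 cm/s, so v(15) = -4 + (154) = 150 cm/s.

150 cm/s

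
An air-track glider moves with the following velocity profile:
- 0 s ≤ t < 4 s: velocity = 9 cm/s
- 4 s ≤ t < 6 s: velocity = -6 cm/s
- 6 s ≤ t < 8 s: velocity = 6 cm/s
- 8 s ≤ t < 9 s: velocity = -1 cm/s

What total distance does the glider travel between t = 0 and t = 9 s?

61 cm

Distance (not displacement) is the total path length: add the absolute areas under v-t.
0–4 s: |9| × 4 = 36 cm
4–6 s: |-6| × 2 = 12 cm
6–8 s: |6| × 2 = 12 cm
8–9 s: |-1| × 1 = 1 cm
Total distance = 61 cm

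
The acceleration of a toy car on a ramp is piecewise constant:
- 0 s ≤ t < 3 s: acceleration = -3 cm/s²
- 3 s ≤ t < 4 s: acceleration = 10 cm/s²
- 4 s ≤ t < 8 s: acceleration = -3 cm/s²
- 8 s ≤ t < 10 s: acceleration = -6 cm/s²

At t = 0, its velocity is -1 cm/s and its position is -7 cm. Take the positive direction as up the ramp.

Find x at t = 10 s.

-88.5 cm

On each constant-a segment, Δv = aΔt and Δx = v₀Δt + ½aΔt²; chain segment to segment.
0–3 s: v starts -1 cm/s; Δx = -1·3 + ½·-3·3² = -16.5 cm; v ends -10 cm/s.
3–4 s: v starts -10 cm/s; Δx = -10·1 + ½·10·1² = -5 cm; v ends 0 cm/s.
4–8 s: v starts 0 cm/s; Δx = 0·4 + ½·-3·4² = -24 cm; v ends -12 cm/s.
8–10 s: v starts -12 cm/s; Δx = -12·2 + ½·-6·2² = -36 cm; v ends -24 cm/s.
x(10) = -7 + Σ Δx = -88.5 cm.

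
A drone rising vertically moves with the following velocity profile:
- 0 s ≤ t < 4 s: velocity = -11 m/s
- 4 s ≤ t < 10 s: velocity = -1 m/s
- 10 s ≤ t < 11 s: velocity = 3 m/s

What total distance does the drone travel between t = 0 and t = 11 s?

Distance (not displacement) is the total path length: add the absolute areas under v-t.
0–4 s: |-11| × 4 = 44 m
4–10 s: |-1| × 6 = 6 m
10–11 s: |3| × 1 = 3 m
Total distance = 53 m

53 m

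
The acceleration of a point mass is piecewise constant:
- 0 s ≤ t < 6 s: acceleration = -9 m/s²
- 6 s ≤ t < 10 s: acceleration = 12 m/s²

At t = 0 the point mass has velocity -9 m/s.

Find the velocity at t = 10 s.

Δv equals the area under the a-t graph; then v = v₀ + Δv.
0–6 s: -9 × 6 = -54 m/s
6–10 s: 12 × 4 = 48 m/s
Δv = -6 m/s, so v(10) = -9 + (-6) = -15 m/s.

-15 m/s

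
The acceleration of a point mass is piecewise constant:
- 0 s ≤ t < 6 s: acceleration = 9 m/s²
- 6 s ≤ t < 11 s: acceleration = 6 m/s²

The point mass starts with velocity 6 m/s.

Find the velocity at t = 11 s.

Δv equals the area under the a-t graph; then v = v₀ + Δv.
0–6 s: 9 × 6 = 54 m/s
6–11 s: 6 × 5 = 30 m/s
Δv = 84 m/s, so v(11) = 6 + (84) = 90 m/s.

90 m/s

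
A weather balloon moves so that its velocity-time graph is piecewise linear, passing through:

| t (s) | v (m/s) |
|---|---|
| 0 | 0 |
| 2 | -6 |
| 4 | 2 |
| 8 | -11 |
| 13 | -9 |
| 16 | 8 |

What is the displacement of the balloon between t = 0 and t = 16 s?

Net displacement equals the area under the velocity-time graph (areas below the axis count negative).
0–2 s: ½(0 + -6)(2) = -6 m
2–4 s: ½(-6 + 2)(2) = -4 m
4–8 s: ½(2 + -11)(4) = -18 m
8–13 s: ½(-11 + -9)(5) = -50 m
13–16 s: ½(-9 + 8)(3) = -1.5 m
Net displacement = -79.5 m

-79.5 m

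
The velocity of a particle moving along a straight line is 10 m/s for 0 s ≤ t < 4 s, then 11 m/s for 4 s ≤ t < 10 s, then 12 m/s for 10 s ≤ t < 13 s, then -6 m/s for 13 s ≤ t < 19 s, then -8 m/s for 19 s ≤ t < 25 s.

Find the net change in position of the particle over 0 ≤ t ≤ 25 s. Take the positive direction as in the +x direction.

58 m

Displacement is the signed area under the v-t curve.
0–4 s: 10 × 4 = 40 m
4–10 s: 11 × 6 = 66 m
10–13 s: 12 × 3 = 36 m
13–19 s: -6 × 6 = -36 m
19–25 s: -8 × 6 = -48 m
Net displacement = 58 m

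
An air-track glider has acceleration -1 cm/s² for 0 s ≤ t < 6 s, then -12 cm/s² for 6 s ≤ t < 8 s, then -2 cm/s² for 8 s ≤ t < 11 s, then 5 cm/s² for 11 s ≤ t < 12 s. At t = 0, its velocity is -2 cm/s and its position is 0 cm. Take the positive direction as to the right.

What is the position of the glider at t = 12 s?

On each constant-a segment, Δv = aΔt and Δx = v₀Δt + ½aΔt²; chain segment to segment.
0–6 s: v starts -2 cm/s; Δx = -2·6 + ½·-1·6² = -30 cm; v ends -8 cm/s.
6–8 s: v starts -8 cm/s; Δx = -8·2 + ½·-12·2² = -40 cm; v ends -32 cm/s.
8–11 s: v starts -32 cm/s; Δx = -32·3 + ½·-2·3² = -105 cm; v ends -38 cm/s.
11–12 s: v starts -38 cm/s; Δx = -38·1 + ½·5·1² = -35.5 cm; v ends -33 cm/s.
x(12) = 0 + Σ Δx = -210.5 cm.

-210.5 cm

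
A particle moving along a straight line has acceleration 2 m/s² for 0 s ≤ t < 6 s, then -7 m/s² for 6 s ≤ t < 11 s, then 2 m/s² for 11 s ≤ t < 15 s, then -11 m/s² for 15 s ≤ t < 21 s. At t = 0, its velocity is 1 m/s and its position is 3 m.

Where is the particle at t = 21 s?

-331.5 m

On each constant-a segment, Δv = aΔt and Δx = v₀Δt + ½aΔt²; chain segment to segment.
0–6 s: v starts 1 m/s; Δx = 1·6 + ½·2·6² = 42 m; v ends 13 m/s.
6–11 s: v starts 13 m/s; Δx = 13·5 + ½·-7·5² = -22.5 m; v ends -22 m/s.
11–15 s: v starts -22 m/s; Δx = -22·4 + ½·2·4² = -72 m; v ends -14 m/s.
15–21 s: v starts -14 m/s; Δx = -14·6 + ½·-11·6² = -282 m; v ends -80 m/s.
x(21) = 3 + Σ Δx = -331.5 m.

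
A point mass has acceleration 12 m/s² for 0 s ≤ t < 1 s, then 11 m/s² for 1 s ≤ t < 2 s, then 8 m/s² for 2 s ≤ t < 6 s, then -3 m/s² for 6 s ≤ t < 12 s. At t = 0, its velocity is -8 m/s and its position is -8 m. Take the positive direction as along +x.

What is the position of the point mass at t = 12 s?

351.5 m

On each constant-a segment, Δv = aΔt and Δx = v₀Δt + ½aΔt²; chain segment to segment.
0–1 s: v starts -8 m/s; Δx = -8·1 + ½·12·1² = -2 m; v ends 4 m/s.
1–2 s: v starts 4 m/s; Δx = 4·1 + ½·11·1² = 9.5 m; v ends 15 m/s.
2–6 s: v starts 15 m/s; Δx = 15·4 + ½·8·4² = 124 m; v ends 47 m/s.
6–12 s: v starts 47 m/s; Δx = 47·6 + ½·-3·6² = 228 m; v ends 29 m/s.
x(12) = -8 + Σ Δx = 351.5 m.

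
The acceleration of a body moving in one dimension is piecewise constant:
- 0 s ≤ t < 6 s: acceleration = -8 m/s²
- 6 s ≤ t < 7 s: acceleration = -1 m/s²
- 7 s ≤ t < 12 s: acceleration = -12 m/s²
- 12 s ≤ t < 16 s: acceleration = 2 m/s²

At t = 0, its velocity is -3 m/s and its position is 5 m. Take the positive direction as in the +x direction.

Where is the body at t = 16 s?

On each constant-a segment, Δv = aΔt and Δx = v₀Δt + ½aΔt²; chain segment to segment.
0–6 s: v starts -3 m/s; Δx = -3·6 + ½·-8·6² = -162 m; v ends -51 m/s.
6–7 s: v starts -51 m/s; Δx = -51·1 + ½·-1·1² = -51.5 m; v ends -52 m/s.
7–12 s: v starts -52 m/s; Δx = -52·5 + ½·-12·5² = -410 m; v ends -112 m/s.
12–16 s: v starts -112 m/s; Δx = -112·4 + ½·2·4² = -432 m; v ends -104 m/s.
x(16) = 5 + Σ Δx = -1050.5 m.

-1050.5 m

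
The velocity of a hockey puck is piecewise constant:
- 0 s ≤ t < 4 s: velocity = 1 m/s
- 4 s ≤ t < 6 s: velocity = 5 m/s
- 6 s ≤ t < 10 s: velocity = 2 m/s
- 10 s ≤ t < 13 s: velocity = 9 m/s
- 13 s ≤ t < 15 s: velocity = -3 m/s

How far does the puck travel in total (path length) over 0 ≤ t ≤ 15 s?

Distance (not displacement) is the total path length: add the absolute areas under v-t.
0–4 s: |1| × 4 = 4 m
4–6 s: |5| × 2 = 10 m
6–10 s: |2| × 4 = 8 m
10–13 s: |9| × 3 = 27 m
13–15 s: |-3| × 2 = 6 m
Total distance = 55 m

55 m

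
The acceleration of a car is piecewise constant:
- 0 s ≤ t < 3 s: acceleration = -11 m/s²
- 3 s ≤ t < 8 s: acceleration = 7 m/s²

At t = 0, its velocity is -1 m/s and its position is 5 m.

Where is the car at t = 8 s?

-130 m

On each constant-a segment, Δv = aΔt and Δx = v₀Δt + ½aΔt²; chain segment to segment.
0–3 s: v starts -1 m/s; Δx = -1·3 + ½·-11·3² = -52.5 m; v ends -34 m/s.
3–8 s: v starts -34 m/s; Δx = -34·5 + ½·7·5² = -82.5 m; v ends 1 m/s.
x(8) = 5 + Σ Δx = -130 m.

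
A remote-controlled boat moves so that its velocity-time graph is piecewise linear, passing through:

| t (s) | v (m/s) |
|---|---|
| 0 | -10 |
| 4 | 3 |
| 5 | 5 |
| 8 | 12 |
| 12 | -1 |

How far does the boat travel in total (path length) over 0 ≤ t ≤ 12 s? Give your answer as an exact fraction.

Distance (not displacement) is the total path length: add the absolute areas under v-t.
0–4 s: v = 0 at t = 40/13 s; triangle areas 200/13 + 18/13 = 218/13 m
4–5 s: |½(3 + 5)(1)| = 4 m
5–8 s: |½(5 + 12)(3)| = 25.5 m
8–12 s: v = 0 at t = 152/13 s; triangle areas 288/13 + 2/13 = 290/13 m
Total distance = 1783/26 m

1783/26 m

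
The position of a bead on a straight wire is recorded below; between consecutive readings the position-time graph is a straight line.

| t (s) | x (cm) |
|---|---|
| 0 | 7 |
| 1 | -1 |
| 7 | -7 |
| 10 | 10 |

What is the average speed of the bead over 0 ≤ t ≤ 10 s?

Average speed = (total path length)/(elapsed time); on a piecewise-linear x-t graph the path length is Σ|Δx|.
0–1 s: |Δx| = |-1 − 7| = 8 cm
1–7 s: |Δx| = |-7 − -1| = 6 cm
7–10 s: |Δx| = |10 − -7| = 17 cm
Total path = 31 cm; average speed = 31/10 = 3.1 cm/s.

3.1 cm/s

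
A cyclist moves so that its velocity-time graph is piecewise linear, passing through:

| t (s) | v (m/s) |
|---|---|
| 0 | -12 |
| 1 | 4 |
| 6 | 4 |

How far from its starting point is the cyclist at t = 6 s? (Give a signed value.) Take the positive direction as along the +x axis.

16 m

Displacement is the signed area under the v-t curve.
0–1 s: ½(-12 + 4)(1) = -4 m
1–6 s: 4 × 5 = 20 m
Net displacement = 16 m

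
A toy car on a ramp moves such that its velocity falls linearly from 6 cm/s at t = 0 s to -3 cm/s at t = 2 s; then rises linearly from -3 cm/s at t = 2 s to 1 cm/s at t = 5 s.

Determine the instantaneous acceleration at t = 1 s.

Acceleration is the slope of the v-t graph on 0–2 s: (-3 − 6)/(2 − 0) = -4.5 cm/s².

-4.5 cm/s²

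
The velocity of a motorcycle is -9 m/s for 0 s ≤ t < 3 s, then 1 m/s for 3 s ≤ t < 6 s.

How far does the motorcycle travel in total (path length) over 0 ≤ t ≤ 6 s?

Distance (not displacement) is the total path length: add the absolute areas under v-t.
0–3 s: |-9| × 3 = 27 m
3–6 s: |1| × 3 = 3 m
Total distance = 30 m

30 m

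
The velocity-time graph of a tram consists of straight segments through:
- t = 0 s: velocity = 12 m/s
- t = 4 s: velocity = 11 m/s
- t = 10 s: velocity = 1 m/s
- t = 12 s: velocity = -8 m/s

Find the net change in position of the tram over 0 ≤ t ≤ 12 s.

Displacement is the signed area under the v-t curve.
0–4 s: ½(12 + 11)(4) = 46 m
4–10 s: ½(11 + 1)(6) = 36 m
10–12 s: ½(1 + -8)(2) = -7 m
Net displacement = 75 m

75 m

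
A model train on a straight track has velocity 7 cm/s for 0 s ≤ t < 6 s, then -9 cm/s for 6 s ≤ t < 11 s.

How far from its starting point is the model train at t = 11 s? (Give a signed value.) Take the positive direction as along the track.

Displacement is the signed area under the v-t curve.
0–6 s: 7 × 6 = 42 cm
6–11 s: -9 × 5 = -45 cm
Net displacement = -3 cm

-3 cm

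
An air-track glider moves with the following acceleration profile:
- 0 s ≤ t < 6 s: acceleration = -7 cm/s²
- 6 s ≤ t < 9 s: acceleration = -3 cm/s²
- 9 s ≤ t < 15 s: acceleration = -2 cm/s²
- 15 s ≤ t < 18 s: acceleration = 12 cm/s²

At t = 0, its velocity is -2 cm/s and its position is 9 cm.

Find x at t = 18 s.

-769.5 cm

On each constant-a segment, Δv = aΔt and Δx = v₀Δt + ½aΔt²; chain segment to segment.
0–6 s: v starts -2 cm/s; Δx = -2·6 + ½·-7·6² = -138 cm; v ends -44 cm/s.
6–9 s: v starts -44 cm/s; Δx = -44·3 + ½·-3·3² = -145.5 cm; v ends -53 cm/s.
9–15 s: v starts -53 cm/s; Δx = -53·6 + ½·-2·6² = -354 cm; v ends -65 cm/s.
15–18 s: v starts -65 cm/s; Δx = -65·3 + ½·12·3² = -141 cm; v ends -29 cm/s.
x(18) = 9 + Σ Δx = -769.5 cm.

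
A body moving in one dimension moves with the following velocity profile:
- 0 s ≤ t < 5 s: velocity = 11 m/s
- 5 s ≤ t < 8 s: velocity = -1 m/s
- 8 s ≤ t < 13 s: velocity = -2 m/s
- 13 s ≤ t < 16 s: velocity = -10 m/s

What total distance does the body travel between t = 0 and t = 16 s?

98 m

Distance (not displacement) is the total path length: add the absolute areas under v-t.
0–5 s: |11| × 5 = 55 m
5–8 s: |-1| × 3 = 3 m
8–13 s: |-2| × 5 = 10 m
13–16 s: |-10| × 3 = 30 m
Total distance = 98 m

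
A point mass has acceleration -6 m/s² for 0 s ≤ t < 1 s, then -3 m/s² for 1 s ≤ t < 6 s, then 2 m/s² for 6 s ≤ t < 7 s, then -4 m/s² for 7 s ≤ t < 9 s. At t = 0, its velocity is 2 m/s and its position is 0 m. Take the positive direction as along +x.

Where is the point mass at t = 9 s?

On each constant-a segment, Δv = aΔt and Δx = v₀Δt + ½aΔt²; chain segment to segment.
0–1 s: v starts 2 m/s; Δx = 2·1 + ½·-6·1² = -1 m; v ends -4 m/s.
1–6 s: v starts -4 m/s; Δx = -4·5 + ½·-3·5² = -57.5 m; v ends -19 m/s.
6–7 s: v starts -19 m/s; Δx = -19·1 + ½·2·1² = -18 m; v ends -17 m/s.
7–9 s: v starts -17 m/s; Δx = -17·2 + ½·-4·2² = -42 m; v ends -25 m/s.
x(9) = 0 + Σ Δx = -118.5 m.

-118.5 m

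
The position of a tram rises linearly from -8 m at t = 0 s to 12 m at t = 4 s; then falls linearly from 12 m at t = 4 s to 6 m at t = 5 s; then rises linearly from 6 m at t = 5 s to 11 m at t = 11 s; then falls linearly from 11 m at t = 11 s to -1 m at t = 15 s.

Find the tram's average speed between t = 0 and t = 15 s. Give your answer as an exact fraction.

43/15 m/s

Average speed = (total path length)/(elapsed time); on a piecewise-linear x-t graph the path length is Σ|Δx|.
0–4 s: |Δx| = |12 − -8| = 20 m
4–5 s: |Δx| = |6 − 12| = 6 m
5–11 s: |Δx| = |11 − 6| = 5 m
11–15 s: |Δx| = |-1 − 11| = 12 m
Total path = 43 m; average speed = 43/15 = 43/15 m/s.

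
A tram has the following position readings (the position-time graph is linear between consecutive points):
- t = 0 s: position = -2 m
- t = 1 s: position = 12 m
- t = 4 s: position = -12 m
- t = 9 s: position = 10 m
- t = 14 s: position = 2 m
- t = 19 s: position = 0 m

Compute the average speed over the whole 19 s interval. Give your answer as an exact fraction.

70/19 m/s

Average speed = (total path length)/(elapsed time); on a piecewise-linear x-t graph the path length is Σ|Δx|.
0–1 s: |Δx| = |12 − -2| = 14 m
1–4 s: |Δx| = |-12 − 12| = 24 m
4–9 s: |Δx| = |10 − -12| = 22 m
9–14 s: |Δx| = |2 − 10| = 8 m
14–19 s: |Δx| = |0 − 2| = 2 m
Total path = 70 m; average speed = 70/19 = 70/19 m/s.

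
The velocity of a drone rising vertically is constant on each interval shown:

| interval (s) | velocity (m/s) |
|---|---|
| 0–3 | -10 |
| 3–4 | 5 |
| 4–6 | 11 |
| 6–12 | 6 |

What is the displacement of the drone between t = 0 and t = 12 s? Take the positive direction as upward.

33 m

Net displacement equals the area under the velocity-time graph (areas below the axis count negative).
0–3 s: -10 × 3 = -30 m
3–4 s: 5 × 1 = 5 m
4–6 s: 11 × 2 = 22 m
6–12 s: 6 × 6 = 36 m
Net displacement = 33 m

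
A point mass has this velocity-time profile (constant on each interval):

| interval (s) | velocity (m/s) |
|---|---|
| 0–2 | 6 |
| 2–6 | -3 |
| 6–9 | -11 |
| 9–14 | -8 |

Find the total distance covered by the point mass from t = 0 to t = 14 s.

97 m

Distance (not displacement) is the total path length: add the absolute areas under v-t.
0–2 s: |6| × 2 = 12 m
2–6 s: |-3| × 4 = 12 m
6–9 s: |-11| × 3 = 33 m
9–14 s: |-8| × 5 = 40 m
Total distance = 97 m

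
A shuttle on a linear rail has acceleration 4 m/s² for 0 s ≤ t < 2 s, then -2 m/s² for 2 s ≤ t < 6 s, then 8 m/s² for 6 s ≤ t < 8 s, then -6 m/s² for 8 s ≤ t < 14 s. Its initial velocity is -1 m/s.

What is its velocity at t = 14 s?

-21 m/s

Δv equals the area under the a-t graph; then v = v₀ + Δv.
0–2 s: 4 × 2 = 8 m/s
2–6 s: -2 × 4 = -8 m/s
6–8 s: 8 × 2 = 16 m/s
8–14 s: -6 × 6 = -36 m/s
Δv = -20 m/s, so v(14) = -1 + (-20) = -21 m/s.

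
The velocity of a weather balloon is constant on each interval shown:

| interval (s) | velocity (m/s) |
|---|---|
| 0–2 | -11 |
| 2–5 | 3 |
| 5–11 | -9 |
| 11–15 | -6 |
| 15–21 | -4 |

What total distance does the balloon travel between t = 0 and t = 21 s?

Total distance travelled is ∫|v| dt — sum the magnitudes of each area piece.
0–2 s: |-11| × 2 = 22 m
2–5 s: |3| × 3 = 9 m
5–11 s: |-9| × 6 = 54 m
11–15 s: |-6| × 4 = 24 m
15–21 s: |-4| × 6 = 24 m
Total distance = 133 m

133 m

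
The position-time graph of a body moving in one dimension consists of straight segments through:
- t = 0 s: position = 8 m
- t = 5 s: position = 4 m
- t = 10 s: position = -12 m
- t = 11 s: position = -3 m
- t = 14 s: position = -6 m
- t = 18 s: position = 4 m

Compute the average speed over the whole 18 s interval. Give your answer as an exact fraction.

7/3 m/s

Average speed = (total path length)/(elapsed time); on a piecewise-linear x-t graph the path length is Σ|Δx|.
0–5 s: |Δx| = |4 − 8| = 4 m
5–10 s: |Δx| = |-12 − 4| = 16 m
10–11 s: |Δx| = |-3 − -12| = 9 m
11–14 s: |Δx| = |-6 − -3| = 3 m
14–18 s: |Δx| = |4 − -6| = 10 m
Total path = 42 m; average speed = 42/18 = 7/3 m/s.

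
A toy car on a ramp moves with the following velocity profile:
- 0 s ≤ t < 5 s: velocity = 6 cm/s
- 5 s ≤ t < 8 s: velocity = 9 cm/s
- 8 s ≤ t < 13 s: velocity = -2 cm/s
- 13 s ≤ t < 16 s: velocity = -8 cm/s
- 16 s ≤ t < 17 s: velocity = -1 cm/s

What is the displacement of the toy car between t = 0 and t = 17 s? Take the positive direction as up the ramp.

22 cm

Net displacement equals the area under the velocity-time graph (areas below the axis count negative).
0–5 s: 6 × 5 = 30 cm
5–8 s: 9 × 3 = 27 cm
8–13 s: -2 × 5 = -10 cm
13–16 s: -8 × 3 = -24 cm
16–17 s: -1 × 1 = -1 cm
Net displacement = 22 cm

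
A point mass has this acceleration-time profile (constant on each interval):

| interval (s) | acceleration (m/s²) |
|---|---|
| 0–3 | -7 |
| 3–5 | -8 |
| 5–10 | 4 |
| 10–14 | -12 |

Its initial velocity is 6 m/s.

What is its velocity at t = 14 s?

Δv equals the area under the a-t graph; then v = v₀ + Δv.
0–3 s: -7 × 3 = -21 m/s
3–5 s: -8 × 2 = -16 m/s
5–10 s: 4 × 5 = 20 m/s
10–14 s: -12 × 4 = -48 m/s
Δv = -65 m/s, so v(14) = 6 + (-65) = -59 m/s.

-59 m/s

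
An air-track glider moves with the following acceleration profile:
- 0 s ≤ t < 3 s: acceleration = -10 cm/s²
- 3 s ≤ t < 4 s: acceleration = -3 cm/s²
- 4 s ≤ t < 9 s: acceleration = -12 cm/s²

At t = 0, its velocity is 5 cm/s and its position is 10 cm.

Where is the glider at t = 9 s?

On each constant-a segment, Δv = aΔt and Δx = v₀Δt + ½aΔt²; chain segment to segment.
0–3 s: v starts 5 cm/s; Δx = 5·3 + ½·-10·3² = -30 cm; v ends -25 cm/s.
3–4 s: v starts -25 cm/s; Δx = -25·1 + ½·-3·1² = -26.5 cm; v ends -28 cm/s.
4–9 s: v starts -28 cm/s; Δx = -28·5 + ½·-12·5² = -290 cm; v ends -88 cm/s.
x(9) = 10 + Σ Δx = -336.5 cm.

-336.5 cm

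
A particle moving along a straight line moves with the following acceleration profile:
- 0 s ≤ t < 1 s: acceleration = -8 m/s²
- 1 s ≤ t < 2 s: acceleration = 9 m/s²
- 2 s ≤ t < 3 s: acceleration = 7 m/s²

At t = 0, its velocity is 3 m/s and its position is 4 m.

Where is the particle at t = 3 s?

On each constant-a segment, Δv = aΔt and Δx = v₀Δt + ½aΔt²; chain segment to segment.
0–1 s: v starts 3 m/s; Δx = 3·1 + ½·-8·1² = -1 m; v ends -5 m/s.
1–2 s: v starts -5 m/s; Δx = -5·1 + ½·9·1² = -0.5 m; v ends 4 m/s.
2–3 s: v starts 4 m/s; Δx = 4·1 + ½·7·1² = 7.5 m; v ends 11 m/s.
x(3) = 4 + Σ Δx = 10 m.

10 m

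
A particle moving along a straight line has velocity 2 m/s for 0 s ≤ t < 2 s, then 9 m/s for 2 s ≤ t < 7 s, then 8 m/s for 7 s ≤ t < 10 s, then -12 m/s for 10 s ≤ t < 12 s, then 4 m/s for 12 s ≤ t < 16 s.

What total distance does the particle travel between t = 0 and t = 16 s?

Distance (not displacement) is the total path length: add the absolute areas under v-t.
0–2 s: |2| × 2 = 4 m
2–7 s: |9| × 5 = 45 m
7–10 s: |8| × 3 = 24 m
10–12 s: |-12| × 2 = 24 m
12–16 s: |4| × 4 = 16 m
Total distance = 113 m

113 m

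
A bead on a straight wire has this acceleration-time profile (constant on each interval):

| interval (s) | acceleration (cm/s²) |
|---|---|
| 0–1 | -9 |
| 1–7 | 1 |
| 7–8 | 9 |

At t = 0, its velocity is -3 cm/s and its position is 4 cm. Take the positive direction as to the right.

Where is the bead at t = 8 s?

-59 cm

On each constant-a segment, Δv = aΔt and Δx = v₀Δt + ½aΔt²; chain segment to segment.
0–1 s: v starts -3 cm/s; Δx = -3·1 + ½·-9·1² = -7.5 cm; v ends -12 cm/s.
1–7 s: v starts -12 cm/s; Δx = -12·6 + ½·1·6² = -54 cm; v ends -6 cm/s.
7–8 s: v starts -6 cm/s; Δx = -6·1 + ½·9·1² = -1.5 cm; v ends 3 cm/s.
x(8) = 4 + Σ Δx = -59 cm.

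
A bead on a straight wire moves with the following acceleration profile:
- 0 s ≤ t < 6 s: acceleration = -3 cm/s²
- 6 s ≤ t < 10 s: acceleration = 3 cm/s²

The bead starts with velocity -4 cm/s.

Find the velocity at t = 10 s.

-10 cm/s

Δv equals the area under the a-t graph; then v = v₀ + Δv.
0–6 s: -3 × 6 = -18 cm/s
6–10 s: 3 × 4 = 12 cm/s
Δv = -6 cm/s, so v(10) = -4 + (-6) = -10 cm/s.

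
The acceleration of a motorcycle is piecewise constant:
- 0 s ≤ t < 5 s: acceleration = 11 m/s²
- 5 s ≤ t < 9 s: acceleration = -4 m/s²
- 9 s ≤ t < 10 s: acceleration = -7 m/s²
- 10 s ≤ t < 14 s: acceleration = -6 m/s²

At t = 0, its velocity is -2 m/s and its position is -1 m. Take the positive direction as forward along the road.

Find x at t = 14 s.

412 m

On each constant-a segment, Δv = aΔt and Δx = v₀Δt + ½aΔt²; chain segment to segment.
0–5 s: v starts -2 m/s; Δx = -2·5 + ½·11·5² = 127.5 m; v ends 53 m/s.
5–9 s: v starts 53 m/s; Δx = 53·4 + ½·-4·4² = 180 m; v ends 37 m/s.
9–10 s: v starts 37 m/s; Δx = 37·1 + ½·-7·1² = 33.5 m; v ends 30 m/s.
10–14 s: v starts 30 m/s; Δx = 30·4 + ½·-6·4² = 72 m; v ends 6 m/s.
x(14) = -1 + Σ Δx = 412 m.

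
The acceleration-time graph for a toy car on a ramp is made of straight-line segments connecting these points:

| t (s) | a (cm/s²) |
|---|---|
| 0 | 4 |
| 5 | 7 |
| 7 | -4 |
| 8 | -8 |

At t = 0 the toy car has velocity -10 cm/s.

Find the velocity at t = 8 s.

Δv equals the area under the a-t graph; then v = v₀ + Δv.
0–5 s: ½(4 + 7)(5) = 27.5 cm/s
5–7 s: ½(7 + -4)(2) = 3 cm/s
7–8 s: ½(-4 + -8)(1) = -6 cm/s
Δv = 24.5 cm/s, so v(8) = -10 + (24.5) = 14.5 cm/s.

14.5 cm/s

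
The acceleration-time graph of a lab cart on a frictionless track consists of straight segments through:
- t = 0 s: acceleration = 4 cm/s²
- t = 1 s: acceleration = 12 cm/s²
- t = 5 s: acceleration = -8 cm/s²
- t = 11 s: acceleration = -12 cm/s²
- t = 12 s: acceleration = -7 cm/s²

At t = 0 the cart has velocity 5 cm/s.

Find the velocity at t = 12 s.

Δv equals the area under the a-t graph; then v = v₀ + Δv.
0–1 s: ½(4 + 12)(1) = 8 cm/s
1–5 s: ½(12 + -8)(4) = 8 cm/s
5–11 s: ½(-8 + -12)(6) = -60 cm/s
11–12 s: ½(-12 + -7)(1) = -9.5 cm/s
Δv = -53.5 cm/s, so v(12) = 5 + (-53.5) = -48.5 cm/s.

-48.5 cm/s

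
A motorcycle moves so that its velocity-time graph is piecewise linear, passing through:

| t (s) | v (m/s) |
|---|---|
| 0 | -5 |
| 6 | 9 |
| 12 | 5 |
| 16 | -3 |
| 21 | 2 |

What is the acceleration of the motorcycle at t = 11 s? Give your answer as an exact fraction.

Acceleration is the slope of the v-t graph on 6–12 s: (5 − 9)/(12 − 6) = -2/3 m/s².

-2/3 m/s²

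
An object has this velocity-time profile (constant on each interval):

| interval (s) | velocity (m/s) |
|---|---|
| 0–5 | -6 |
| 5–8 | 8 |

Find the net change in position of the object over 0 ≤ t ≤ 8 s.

-6 m

Net displacement equals the area under the velocity-time graph (areas below the axis count negative).
0–5 s: -6 × 5 = -30 m
5–8 s: 8 × 3 = 24 m
Net displacement = -6 m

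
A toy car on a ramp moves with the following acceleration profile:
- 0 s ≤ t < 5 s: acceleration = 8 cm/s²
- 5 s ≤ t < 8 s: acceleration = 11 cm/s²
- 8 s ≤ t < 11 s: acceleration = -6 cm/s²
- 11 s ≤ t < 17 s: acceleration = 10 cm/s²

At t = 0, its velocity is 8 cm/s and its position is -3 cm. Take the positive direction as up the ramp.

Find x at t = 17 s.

1104.5 cm

On each constant-a segment, Δv = aΔt and Δx = v₀Δt + ½aΔt²; chain segment to segment.
0–5 s: v starts 8 cm/s; Δx = 8·5 + ½·8·5² = 140 cm; v ends 48 cm/s.
5–8 s: v starts 48 cm/s; Δx = 48·3 + ½·11·3² = 193.5 cm; v ends 81 cm/s.
8–11 s: v starts 81 cm/s; Δx = 81·3 + ½·-6·3² = 216 cm; v ends 63 cm/s.
11–17 s: v starts 63 cm/s; Δx = 63·6 + ½·10·6² = 558 cm; v ends 123 cm/s.
x(17) = -3 + Σ Δx = 1104.5 cm.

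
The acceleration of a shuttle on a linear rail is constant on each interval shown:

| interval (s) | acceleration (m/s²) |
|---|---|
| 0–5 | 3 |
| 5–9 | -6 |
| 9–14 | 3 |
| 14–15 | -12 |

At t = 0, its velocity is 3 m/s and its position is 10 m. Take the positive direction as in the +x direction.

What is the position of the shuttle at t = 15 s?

97 m

On each constant-a segment, Δv = aΔt and Δx = v₀Δt + ½aΔt²; chain segment to segment.
0–5 s: v starts 3 m/s; Δx = 3·5 + ½·3·5² = 52.5 m; v ends 18 m/s.
5–9 s: v starts 18 m/s; Δx = 18·4 + ½·-6·4² = 24 m; v ends -6 m/s.
9–14 s: v starts -6 m/s; Δx = -6·5 + ½·3·5² = 7.5 m; v ends 9 m/s.
14–15 s: v starts 9 m/s; Δx = 9·1 + ½·-12·1² = 3 m; v ends -3 m/s.
x(15) = 10 + Σ Δx = 97 m.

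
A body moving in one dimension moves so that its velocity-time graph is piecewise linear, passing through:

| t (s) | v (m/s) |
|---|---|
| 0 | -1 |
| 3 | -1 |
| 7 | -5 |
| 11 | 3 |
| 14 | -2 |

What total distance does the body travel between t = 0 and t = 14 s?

Total distance travelled is ∫|v| dt — sum the magnitudes of each area piece.
0–3 s: |-1| × 3 = 3 m
3–7 s: |½(-1 + -5)(4)| = 12 m
7–11 s: v = 0 at t = 9.5 s; triangle areas 6.25 + 2.25 = 8.5 m
11–14 s: v = 0 at t = 12.8 s; triangle areas 2.7 + 1.2 = 3.9 m
Total distance = 27.4 m

27.4 m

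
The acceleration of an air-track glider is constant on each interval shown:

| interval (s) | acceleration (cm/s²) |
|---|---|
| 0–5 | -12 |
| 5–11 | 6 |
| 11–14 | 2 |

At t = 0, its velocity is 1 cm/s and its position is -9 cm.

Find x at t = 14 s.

-460 cm

On each constant-a segment, Δv = aΔt and Δx = v₀Δt + ½aΔt²; chain segment to segment.
0–5 s: v starts 1 cm/s; Δx = 1·5 + ½·-12·5² = -145 cm; v ends -59 cm/s.
5–11 s: v starts -59 cm/s; Δx = -59·6 + ½·6·6² = -246 cm; v ends -23 cm/s.
11–14 s: v starts -23 cm/s; Δx = -23·3 + ½·2·3² = -60 cm; v ends -17 cm/s.
x(14) = -9 + Σ Δx = -460 cm.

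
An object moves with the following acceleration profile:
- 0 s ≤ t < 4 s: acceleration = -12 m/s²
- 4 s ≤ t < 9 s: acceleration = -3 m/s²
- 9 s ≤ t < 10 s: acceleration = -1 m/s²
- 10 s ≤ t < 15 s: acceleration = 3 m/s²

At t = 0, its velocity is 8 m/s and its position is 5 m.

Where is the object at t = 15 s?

-594.5 m

On each constant-a segment, Δv = aΔt and Δx = v₀Δt + ½aΔt²; chain segment to segment.
0–4 s: v starts 8 m/s; Δx = 8·4 + ½·-12·4² = -64 m; v ends -40 m/s.
4–9 s: v starts -40 m/s; Δx = -40·5 + ½·-3·5² = -237.5 m; v ends -55 m/s.
9–10 s: v starts -55 m/s; Δx = -55·1 + ½·-1·1² = -55.5 m; v ends -56 m/s.
10–15 s: v starts -56 m/s; Δx = -56·5 + ½·3·5² = -242.5 m; v ends -41 m/s.
x(15) = 5 + Σ Δx = -594.5 m.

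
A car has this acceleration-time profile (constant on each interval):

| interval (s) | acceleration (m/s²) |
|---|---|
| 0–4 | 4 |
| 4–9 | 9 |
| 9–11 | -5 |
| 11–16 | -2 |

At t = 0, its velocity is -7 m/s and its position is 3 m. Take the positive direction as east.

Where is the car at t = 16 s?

457.5 m

On each constant-a segment, Δv = aΔt and Δx = v₀Δt + ½aΔt²; chain segment to segment.
0–4 s: v starts -7 m/s; Δx = -7·4 + ½·4·4² = 4 m; v ends 9 m/s.
4–9 s: v starts 9 m/s; Δx = 9·5 + ½·9·5² = 157.5 m; v ends 54 m/s.
9–11 s: v starts 54 m/s; Δx = 54·2 + ½·-5·2² = 98 m; v ends 44 m/s.
11–16 s: v starts 44 m/s; Δx = 44·5 + ½·-2·5² = 195 m; v ends 34 m/s.
x(16) = 3 + Σ Δx = 457.5 m.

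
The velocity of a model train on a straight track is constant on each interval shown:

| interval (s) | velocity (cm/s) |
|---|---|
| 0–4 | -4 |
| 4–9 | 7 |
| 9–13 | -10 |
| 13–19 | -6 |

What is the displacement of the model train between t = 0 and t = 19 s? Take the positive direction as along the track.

Net displacement equals the area under the velocity-time graph (areas below the axis count negative).
0–4 s: -4 × 4 = -16 cm
4–9 s: 7 × 5 = 35 cm
9–13 s: -10 × 4 = -40 cm
13–19 s: -6 × 6 = -36 cm
Net displacement = -57 cm

-57 cm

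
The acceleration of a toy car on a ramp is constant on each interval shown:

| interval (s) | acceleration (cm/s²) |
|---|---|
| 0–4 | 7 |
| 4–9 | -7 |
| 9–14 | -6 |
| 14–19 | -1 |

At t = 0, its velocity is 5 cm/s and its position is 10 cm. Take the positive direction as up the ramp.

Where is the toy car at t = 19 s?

-94 cm

On each constant-a segment, Δv = aΔt and Δx = v₀Δt + ½aΔt²; chain segment to segment.
0–4 s: v starts 5 cm/s; Δx = 5·4 + ½·7·4² = 76 cm; v ends 33 cm/s.
4–9 s: v starts 33 cm/s; Δx = 33·5 + ½·-7·5² = 77.5 cm; v ends -2 cm/s.
9–14 s: v starts -2 cm/s; Δx = -2·5 + ½·-6·5² = -85 cm; v ends -32 cm/s.
14–19 s: v starts -32 cm/s; Δx = -32·5 + ½·-1·5² = -172.5 cm; v ends -37 cm/s.
x(19) = 10 + Σ Δx = -94 cm.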